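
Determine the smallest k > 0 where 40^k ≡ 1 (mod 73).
72

73 is prime, so ord(40) divides φ(73) = 72.
Divisors of 72: 1, 2, 3, 4, 6, 8, 9, 12, 18, 24, 36, 72.
Repeated squaring: 40^1 ≡ 40, 40^2 ≡ 67, 40^4 ≡ 36, 40^8 ≡ 55, 40^16 ≡ 32, 40^32 ≡ 2, 40^64 ≡ 4 (mod 73).
Test 40^d mod 73 for each divisor d in increasing order:
40^1 ≡ 40
40^2 ≡ 67
40^3 = 40^2·40^1 ≡ 52
40^4 ≡ 36
40^6 = 40^4·40^2 ≡ 3
40^8 ≡ 55
40^9 = 40^8·40^1 ≡ 10
40^12 = 40^8·40^4 ≡ 9
40^18 = 40^16·40^2 ≡ 27
40^24 = 40^16·40^8 ≡ 8
40^36 = 40^32·40^4 ≡ 72
40^72 = 40^64·40^8 ≡ 1  ← first divisor giving 1
The order is 72.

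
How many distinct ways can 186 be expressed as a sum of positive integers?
1171432692373

p(n) counts ways to write n as a sum of positive integers (order ignored).
Euler's pentagonal recurrence: p(k) = p(k-1) + p(k-2) - p(k-5) - p(k-7) + p(k-12) + p(k-15) - ... (offsets j(3j∓1)/2, signs ++--, p(0)=1, p(<0)=0).
DP table for k = 0..185: p(0)=1, p(1)=1, p(2)=2, p(3)=3, p(4)=5, p(5)=7, p(6)=11, p(7)=15, p(8)=22, p(9)=30, p(10)=42, p(11)=56, p(12)=77, p(13)=101, p(14)=135, p(15)=176, p(16)=231, p(17)=297, p(18)=385, p(19)=490, p(20)=627, p(21)=792, p(22)=1002, p(23)=1255, p(24)=1575, p(25)=1958, p(26)=2436, p(27)=3010, p(28)=3718, p(29)=4565, p(30)=5604, p(31)=6842, p(32)=8349, p(33)=10143, p(34)=12310, p(35)=14883, p(36)=17977, p(37)=21637, p(38)=26015, p(39)=31185, p(40)=37338, p(41)=44583, p(42)=53174, p(43)=63261, p(44)=75175, p(45)=89134, p(46)=105558, p(47)=124754, p(48)=147273, p(49)=173525, p(50)=204226, p(51)=239943, p(52)=281589, p(53)=329931, p(54)=386155, p(55)=451276, p(56)=526823, p(57)=614154, p(58)=715220, p(59)=831820, p(60)=966467, p(61)=1121505, p(62)=1300156, p(63)=1505499, p(64)=1741630, p(65)=2012558, p(66)=2323520, p(67)=2679689, p(68)=3087735, p(69)=3554345, p(70)=4087968, p(71)=4697205, p(72)=5392783, p(73)=6185689, p(74)=7089500, p(75)=8118264, p(76)=9289091, p(77)=10619863, p(78)=12132164, p(79)=13848650, p(80)=15796476, p(81)=18004327, p(82)=20506255, p(83)=23338469, p(84)=26543660, p(85)=30167357, p(86)=34262962, p(87)=38887673, p(88)=44108109, p(89)=49995925, p(90)=56634173, p(91)=64112359, p(92)=72533807, p(93)=82010177, p(94)=92669720, p(95)=104651419, p(96)=118114304, p(97)=133230930, p(98)=150198136, p(99)=169229875, p(100)=190569292, p(101)=214481126, p(102)=241265379, p(103)=271248950, p(104)=304801365, p(105)=342325709, p(106)=384276336, p(107)=431149389, p(108)=483502844, p(109)=541946240, p(110)=607163746, p(111)=679903203, p(112)=761002156, p(113)=851376628, p(114)=952050665, p(115)=1064144451, p(116)=1188908248, p(117)=1327710076, p(118)=1482074143, p(119)=1653668665, p(120)=1844349560, p(121)=2056148051, p(122)=2291320912, p(123)=2552338241, p(124)=2841940500, p(125)=3163127352, p(126)=3519222692, p(127)=3913864295, p(128)=4351078600, p(129)=4835271870, p(130)=5371315400, p(131)=5964539504, p(132)=6620830889, p(133)=7346629512, p(134)=8149040695, p(135)=9035836076, p(136)=10015581680, p(137)=11097645016, p(138)=12292341831, p(139)=13610949895, p(140)=15065878135, p(141)=16670689208, p(142)=18440293320, p(143)=20390982757, p(144)=22540654445, p(145)=24908858009, p(146)=27517052599, p(147)=30388671978, p(148)=33549419497, p(149)=37027355200, p(150)=40853235313, p(151)=45060624582, p(152)=49686288421, p(153)=54770336324, p(154)=60356673280, p(155)=66493182097, p(156)=73232243759, p(157)=80630964769, p(158)=88751778802, p(159)=97662728555, p(160)=107438159466, p(161)=118159068427, p(162)=129913904637, p(163)=142798995930, p(164)=156919475295, p(165)=172389800255, p(166)=189334822579, p(167)=207890420102, p(168)=228204732751, p(169)=250438925115, p(170)=274768617130, p(171)=301384802048, p(172)=330495499613, p(173)=362326859895, p(174)=397125074750, p(175)=435157697830, p(176)=476715857290, p(177)=522115831195, p(178)=571701605655, p(179)=625846753120, p(180)=684957390936, p(181)=749474411781, p(182)=819876908323, p(183)=896684817527, p(184)=980462880430, p(185)=1071823774337.
Final step: p(186) = p(185) + p(184) - p(181) - p(179) + p(174) + p(171) - p(164) - p(160) + p(151) + p(146) - p(135) - p(129) + p(116) + p(109) - p(94) - p(86) + p(69) + p(60) - p(41) - p(31) + p(10)
= 1071823774337 + 980462880430 - 749474411781 - 625846753120 + 397125074750 + 301384802048 - 156919475295 - 107438159466 + 45060624582 + 27517052599 - 9035836076 - 4835271870 + 1188908248 + 541946240 - 92669720 - 34262962 + 3554345 + 966467 - 44583 - 6842 + 42
= 1171432692373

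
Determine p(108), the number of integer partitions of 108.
483502844

p(n) counts ways to write n as a sum of positive integers (order ignored).
Euler's pentagonal recurrence: p(k) = p(k-1) + p(k-2) - p(k-5) - p(k-7) + p(k-12) + p(k-15) - ... (offsets j(3j∓1)/2, signs ++--, p(0)=1, p(<0)=0).
DP table for k = 0..107: p(0)=1, p(1)=1, p(2)=2, p(3)=3, p(4)=5, p(5)=7, p(6)=11, p(7)=15, p(8)=22, p(9)=30, p(10)=42, p(11)=56, p(12)=77, p(13)=101, p(14)=135, p(15)=176, p(16)=231, p(17)=297, p(18)=385, p(19)=490, p(20)=627, p(21)=792, p(22)=1002, p(23)=1255, p(24)=1575, p(25)=1958, p(26)=2436, p(27)=3010, p(28)=3718, p(29)=4565, p(30)=5604, p(31)=6842, p(32)=8349, p(33)=10143, p(34)=12310, p(35)=14883, p(36)=17977, p(37)=21637, p(38)=26015, p(39)=31185, p(40)=37338, p(41)=44583, p(42)=53174, p(43)=63261, p(44)=75175, p(45)=89134, p(46)=105558, p(47)=124754, p(48)=147273, p(49)=173525, p(50)=204226, p(51)=239943, p(52)=281589, p(53)=329931, p(54)=386155, p(55)=451276, p(56)=526823, p(57)=614154, p(58)=715220, p(59)=831820, p(60)=966467, p(61)=1121505, p(62)=1300156, p(63)=1505499, p(64)=1741630, p(65)=2012558, p(66)=2323520, p(67)=2679689, p(68)=3087735, p(69)=3554345, p(70)=4087968, p(71)=4697205, p(72)=5392783, p(73)=6185689, p(74)=7089500, p(75)=8118264, p(76)=9289091, p(77)=10619863, p(78)=12132164, p(79)=13848650, p(80)=15796476, p(81)=18004327, p(82)=20506255, p(83)=23338469, p(84)=26543660, p(85)=30167357, p(86)=34262962, p(87)=38887673, p(88)=44108109, p(89)=49995925, p(90)=56634173, p(91)=64112359, p(92)=72533807, p(93)=82010177, p(94)=92669720, p(95)=104651419, p(96)=118114304, p(97)=133230930, p(98)=150198136, p(99)=169229875, p(100)=190569292, p(101)=214481126, p(102)=241265379, p(103)=271248950, p(104)=304801365, p(105)=342325709, p(106)=384276336, p(107)=431149389.
Final step: p(108) = p(107) + p(106) - p(103) - p(101) + p(96) + p(93) - p(86) - p(82) + p(73) + p(68) - p(57) - p(51) + p(38) + p(31) - p(16) - p(8)
= 431149389 + 384276336 - 271248950 - 214481126 + 118114304 + 82010177 - 34262962 - 20506255 + 6185689 + 3087735 - 614154 - 239943 + 26015 + 6842 - 231 - 22
= 483502844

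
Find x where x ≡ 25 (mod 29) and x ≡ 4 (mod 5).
54

Using Chinese Remainder Theorem:
M = 29 × 5 = 145
M1 = 5, M2 = 29
y1 = 5^(-1) mod 29 = 6
y2 = 29^(-1) mod 5 = 4
x = (25×5×6 + 4×29×4) mod 145 = 54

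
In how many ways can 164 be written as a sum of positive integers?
156919475295

p(n) counts ways to write n as a sum of positive integers (order ignored).
Euler's pentagonal recurrence: p(k) = p(k-1) + p(k-2) - p(k-5) - p(k-7) + p(k-12) + p(k-15) - ... (offsets j(3j∓1)/2, signs ++--, p(0)=1, p(<0)=0).
DP table for k = 0..163: p(0)=1, p(1)=1, p(2)=2, p(3)=3, p(4)=5, p(5)=7, p(6)=11, p(7)=15, p(8)=22, p(9)=30, p(10)=42, p(11)=56, p(12)=77, p(13)=101, p(14)=135, p(15)=176, p(16)=231, p(17)=297, p(18)=385, p(19)=490, p(20)=627, p(21)=792, p(22)=1002, p(23)=1255, p(24)=1575, p(25)=1958, p(26)=2436, p(27)=3010, p(28)=3718, p(29)=4565, p(30)=5604, p(31)=6842, p(32)=8349, p(33)=10143, p(34)=12310, p(35)=14883, p(36)=17977, p(37)=21637, p(38)=26015, p(39)=31185, p(40)=37338, p(41)=44583, p(42)=53174, p(43)=63261, p(44)=75175, p(45)=89134, p(46)=105558, p(47)=124754, p(48)=147273, p(49)=173525, p(50)=204226, p(51)=239943, p(52)=281589, p(53)=329931, p(54)=386155, p(55)=451276, p(56)=526823, p(57)=614154, p(58)=715220, p(59)=831820, p(60)=966467, p(61)=1121505, p(62)=1300156, p(63)=1505499, p(64)=1741630, p(65)=2012558, p(66)=2323520, p(67)=2679689, p(68)=3087735, p(69)=3554345, p(70)=4087968, p(71)=4697205, p(72)=5392783, p(73)=6185689, p(74)=7089500, p(75)=8118264, p(76)=9289091, p(77)=10619863, p(78)=12132164, p(79)=13848650, p(80)=15796476, p(81)=18004327, p(82)=20506255, p(83)=23338469, p(84)=26543660, p(85)=30167357, p(86)=34262962, p(87)=38887673, p(88)=44108109, p(89)=49995925, p(90)=56634173, p(91)=64112359, p(92)=72533807, p(93)=82010177, p(94)=92669720, p(95)=104651419, p(96)=118114304, p(97)=133230930, p(98)=150198136, p(99)=169229875, p(100)=190569292, p(101)=214481126, p(102)=241265379, p(103)=271248950, p(104)=304801365, p(105)=342325709, p(106)=384276336, p(107)=431149389, p(108)=483502844, p(109)=541946240, p(110)=607163746, p(111)=679903203, p(112)=761002156, p(113)=851376628, p(114)=952050665, p(115)=1064144451, p(116)=1188908248, p(117)=1327710076, p(118)=1482074143, p(119)=1653668665, p(120)=1844349560, p(121)=2056148051, p(122)=2291320912, p(123)=2552338241, p(124)=2841940500, p(125)=3163127352, p(126)=3519222692, p(127)=3913864295, p(128)=4351078600, p(129)=4835271870, p(130)=5371315400, p(131)=5964539504, p(132)=6620830889, p(133)=7346629512, p(134)=8149040695, p(135)=9035836076, p(136)=10015581680, p(137)=11097645016, p(138)=12292341831, p(139)=13610949895, p(140)=15065878135, p(141)=16670689208, p(142)=18440293320, p(143)=20390982757, p(144)=22540654445, p(145)=24908858009, p(146)=27517052599, p(147)=30388671978, p(148)=33549419497, p(149)=37027355200, p(150)=40853235313, p(151)=45060624582, p(152)=49686288421, p(153)=54770336324, p(154)=60356673280, p(155)=66493182097, p(156)=73232243759, p(157)=80630964769, p(158)=88751778802, p(159)=97662728555, p(160)=107438159466, p(161)=118159068427, p(162)=129913904637, p(163)=142798995930.
Final step: p(164) = p(163) + p(162) - p(159) - p(157) + p(152) + p(149) - p(142) - p(138) + p(129) + p(124) - p(113) - p(107) + p(94) + p(87) - p(72) - p(64) + p(47) + p(38) - p(19) - p(9)
= 142798995930 + 129913904637 - 97662728555 - 80630964769 + 49686288421 + 37027355200 - 18440293320 - 12292341831 + 4835271870 + 2841940500 - 851376628 - 431149389 + 92669720 + 38887673 - 5392783 - 1741630 + 124754 + 26015 - 490 - 30
= 156919475295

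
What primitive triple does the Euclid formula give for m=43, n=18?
(1525, 1548, 2173)

Euclid's formula: a = m² - n², b = 2mn, c = m² + n²
m = 43, n = 18
a = 43² - 18² = 1849 - 324 = 1525
b = 2 × 43 × 18 = 1548
c = 43² + 18² = 1849 + 324 = 2173
Verification: 1525² + 1548² = 2325625 + 2396304 = 4721929 = 2173² ✓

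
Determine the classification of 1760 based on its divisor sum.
abundant

Proper divisors of 1760: sum = 1 + 2 + 4 + 5 + 8 + 10 + 11 + 16 + ... + 220 + 352 + 440 + 880 (23 divisors) = 2776
Since 2776 > 1760, 1760 is abundant.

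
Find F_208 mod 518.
413

Matrix identity: Q^n = [[F_(n+1), F_n], [F_n, F_(n-1)]] with Q = [[1,1],[1,0]].
n = 208 = 11010000₂. Square-and-multiply, entries mod 518:
Q^1 = [[1,1],[1,0]]
Q^3 = (Q^1)²·Q = [[3,2],[2,1]]
Q^6 = (Q^3)² = [[13,8],[8,5]]
Q^13 = (Q^6)²·Q = [[377,233],[233,144]]
Q^26 = (Q^13)² = [[96,181],[181,433]]
Q^52 = (Q^26)² = [[19,437],[437,100]]
Q^104 = (Q^52)² = [[188,203],[203,503]]
Q^208 = (Q^104)² = [[407,413],[413,512]]
F_208 mod 518 = Q^208[0][1] = 413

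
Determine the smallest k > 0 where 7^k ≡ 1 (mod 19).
3

19 is prime, so ord(7) divides φ(19) = 18.
Divisors of 18: 1, 2, 3, 6, 9, 18.
Repeated squaring: 7^1 ≡ 7, 7^2 ≡ 11, 7^4 ≡ 7, 7^8 ≡ 11, 7^16 ≡ 7 (mod 19).
Test 7^d mod 19 for each divisor d in increasing order:
7^1 ≡ 7
7^2 ≡ 11
7^3 = 7^2·7^1 ≡ 1  ← first divisor giving 1
The order is 3.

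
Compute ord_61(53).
20

61 is prime, so ord(53) divides φ(61) = 60.
Divisors of 60: 1, 2, 3, 4, 5, 6, 10, 12, 15, 20, 30, 60.
Repeated squaring: 53^1 ≡ 53, 53^2 ≡ 3, 53^4 ≡ 9, 53^8 ≡ 20, 53^16 ≡ 34, 53^32 ≡ 58 (mod 61).
Test 53^d mod 61 for each divisor d in increasing order:
53^1 ≡ 53
53^2 ≡ 3
53^3 = 53^2·53^1 ≡ 37
53^4 ≡ 9
53^5 = 53^4·53^1 ≡ 50
53^6 = 53^4·53^2 ≡ 27
53^10 = 53^8·53^2 ≡ 60
53^12 = 53^8·53^4 ≡ 58
53^15 = 53^8·53^4·53^2·53^1 ≡ 11
53^20 = 53^16·53^4 ≡ 1  ← first divisor giving 1
The order is 20.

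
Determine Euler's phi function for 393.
260

393 = 3 × 131
φ(n) = n × ∏(1 - 1/p) for each prime p dividing n
φ(393) = 393 × (1 - 1/3) × (1 - 1/131) = 260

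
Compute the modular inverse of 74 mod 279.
230

gcd(74, 279) = 1, so the inverse exists.
Extended Euclidean algorithm on (279, 74):
279 = 3 × 74 + 57  ⟹  57 = (1)·279 + (-3)·74
74 = 1 × 57 + 17  ⟹  17 = (-1)·279 + (4)·74
57 = 3 × 17 + 6  ⟹  6 = (4)·279 + (-15)·74
17 = 2 × 6 + 5  ⟹  5 = (-9)·279 + (34)·74
6 = 1 × 5 + 1  ⟹  1 = (13)·279 + (-49)·74
So (-49)·74 ≡ 1 (mod 279), i.e. 74^(-1) ≡ -49 ≡ 230 (mod 279).
Check: 74 × 230 = 17020 ≡ 1 (mod 279)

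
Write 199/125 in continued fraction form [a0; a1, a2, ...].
[1; 1, 1, 2, 4, 1, 1, 2]

Euclidean algorithm steps:
199 = 1 × 125 + 74
125 = 1 × 74 + 51
74 = 1 × 51 + 23
51 = 2 × 23 + 5
23 = 4 × 5 + 3
5 = 1 × 3 + 2
3 = 1 × 2 + 1
2 = 2 × 1 + 0
Continued fraction: [1; 1, 1, 2, 4, 1, 1, 2]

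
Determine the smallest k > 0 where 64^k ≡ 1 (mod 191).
95

191 is prime, so ord(64) divides φ(191) = 190.
Divisors of 190: 1, 2, 5, 10, 19, 38, 95, 190.
Repeated squaring: 64^1 ≡ 64, 64^2 ≡ 85, 64^4 ≡ 158, 64^8 ≡ 134, 64^16 ≡ 2, 64^32 ≡ 4, 64^64 ≡ 16, 64^128 ≡ 65 (mod 191).
Test 64^d mod 191 for each divisor d in increasing order:
64^1 ≡ 64
64^2 ≡ 85
64^5 = 64^4·64^1 ≡ 180
64^10 = 64^8·64^2 ≡ 121
64^19 = 64^16·64^2·64^1 ≡ 184
64^38 = 64^32·64^4·64^2 ≡ 49
64^95 = 64^64·64^16·64^8·64^4·64^2·64^1 ≡ 1  ← first divisor giving 1
The order is 95.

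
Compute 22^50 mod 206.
14

Repeated squaring. Binary of 50 = 110010.
22^1 ≡ 22 (mod 206); 22^2 ≡ 72 (mod 206); 22^4 ≡ 34 (mod 206); 22^8 ≡ 126 (mod 206); 22^16 ≡ 14 (mod 206); 22^32 ≡ 196 (mod 206)
22^50 = 22^2 × 22^16 × 22^32 ≡ 14 (mod 206)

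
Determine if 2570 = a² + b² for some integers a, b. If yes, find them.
13² + 49² (a=13, b=49)

Factorization: 2570 = 2 × 5 × 257
By Fermat: n is sum of two squares iff every prime p ≡ 3 (mod 4) appears to even power.
All primes ≡ 3 (mod 4) appear to even power.
Search a = 0, 1, 2, … for 2570 - a² a perfect square: first hit at a = 13: 2570 - 169 = 2401 = 49².
2570 = 13² + 49² = 169 + 2401 ✓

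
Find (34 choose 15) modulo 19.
1

Using Lucas' theorem:
Write n=34 and k=15 in base 19:
n in base 19: [1, 15]
k in base 19: [0, 15]
C(34,15) mod 19 = ∏ C(n_i, k_i) mod 19
Digit binomials (mod 19): C(1,0) = 1; C(15,15) = 1
Product: 1 × 1 = 1 ≡ 1 (mod 19)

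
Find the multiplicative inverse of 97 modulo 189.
76

gcd(97, 189) = 1, so the inverse exists.
Extended Euclidean algorithm on (189, 97):
189 = 1 × 97 + 92  ⟹  92 = (1)·189 + (-1)·97
97 = 1 × 92 + 5  ⟹  5 = (-1)·189 + (2)·97
92 = 18 × 5 + 2  ⟹  2 = (19)·189 + (-37)·97
5 = 2 × 2 + 1  ⟹  1 = (-39)·189 + (76)·97
So (76)·97 ≡ 1 (mod 189), i.e. 97^(-1) ≡ 76 (mod 189).
Check: 97 × 76 = 7372 ≡ 1 (mod 189)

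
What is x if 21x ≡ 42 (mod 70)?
x ≡ 2 (mod 10)

gcd(21, 70) = 7, which divides 42, so solutions exist.
Divide through by 7: 3x ≡ 6 (mod 10).
Find 3^(-1) mod 10 by the extended Euclidean algorithm:
10 = 3 × 3 + 1  ⟹  1 = (1)·10 + (-3)·3
So (-3)·3 ≡ 1 (mod 10), i.e. 3^(-1) ≡ -3 ≡ 7 (mod 10).
x ≡ 7 × 6 = 42 ≡ 2 (mod 10).
Check: 21 × 2 = 42 ≡ 42 (mod 70).
x ≡ 2 (mod 10), giving 7 solutions mod 70.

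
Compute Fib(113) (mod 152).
5

Matrix identity: Q^n = [[F_(n+1), F_n], [F_n, F_(n-1)]] with Q = [[1,1],[1,0]].
n = 113 = 1110001₂. Square-and-multiply, entries mod 152:
Q^1 = [[1,1],[1,0]]
Q^3 = (Q^1)²·Q = [[3,2],[2,1]]
Q^7 = (Q^3)²·Q = [[21,13],[13,8]]
Q^14 = (Q^7)² = [[2,73],[73,81]]
Q^28 = (Q^14)² = [[13,131],[131,34]]
Q^56 = (Q^28)² = [[2,77],[77,77]]
Q^113 = (Q^56)²·Q = [[8,5],[5,3]]
F_113 mod 152 = Q^113[0][1] = 5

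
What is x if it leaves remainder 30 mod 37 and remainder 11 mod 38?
733

Using Chinese Remainder Theorem:
M = 37 × 38 = 1406
M1 = 38, M2 = 37
y1 = 38^(-1) mod 37 = 1
y2 = 37^(-1) mod 38 = 37
x = (30×38×1 + 11×37×37) mod 1406 = 733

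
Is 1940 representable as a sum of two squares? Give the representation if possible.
2² + 44² (a=2, b=44)

Factorization: 1940 = 2^2 × 5 × 97
By Fermat: n is sum of two squares iff every prime p ≡ 3 (mod 4) appears to even power.
All primes ≡ 3 (mod 4) appear to even power.
Search a = 0, 1, 2, … for 1940 - a² a perfect square: first hit at a = 2: 1940 - 4 = 1936 = 44².
1940 = 2² + 44² = 4 + 1936 ✓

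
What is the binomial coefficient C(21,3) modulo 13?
4

Using Lucas' theorem:
Write n=21 and k=3 in base 13:
n in base 13: [1, 8]
k in base 13: [0, 3]
C(21,3) mod 13 = ∏ C(n_i, k_i) mod 13
Digit binomials (mod 13): C(1,0) = 1; C(8,3) = 56 ≡ 4
Product: 1 × 4 = 4 ≡ 4 (mod 13)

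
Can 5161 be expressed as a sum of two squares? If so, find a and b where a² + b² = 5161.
20² + 69² (a=20, b=69)

Factorization: 5161 = 13 × 397
By Fermat: n is sum of two squares iff every prime p ≡ 3 (mod 4) appears to even power.
All primes ≡ 3 (mod 4) appear to even power.
Search a = 0, 1, 2, … for 5161 - a² a perfect square: first hit at a = 20: 5161 - 400 = 4761 = 69².
5161 = 20² + 69² = 400 + 4761 ✓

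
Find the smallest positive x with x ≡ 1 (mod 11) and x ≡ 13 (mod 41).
177

Using Chinese Remainder Theorem:
M = 11 × 41 = 451
M1 = 41, M2 = 11
y1 = 41^(-1) mod 11 = 7
y2 = 11^(-1) mod 41 = 15
x = (1×41×7 + 13×11×15) mod 451 = 177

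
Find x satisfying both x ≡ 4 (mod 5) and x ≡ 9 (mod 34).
9

Using Chinese Remainder Theorem:
M = 5 × 34 = 170
M1 = 34, M2 = 5
y1 = 34^(-1) mod 5 = 4
y2 = 5^(-1) mod 34 = 7
x = (4×34×4 + 9×5×7) mod 170 = 9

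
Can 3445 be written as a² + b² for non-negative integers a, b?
9² + 58² (a=9, b=58)

Factorization: 3445 = 5 × 13 × 53
By Fermat: n is sum of two squares iff every prime p ≡ 3 (mod 4) appears to even power.
All primes ≡ 3 (mod 4) appear to even power.
Search a = 0, 1, 2, … for 3445 - a² a perfect square: first hit at a = 9: 3445 - 81 = 3364 = 58².
3445 = 9² + 58² = 81 + 3364 ✓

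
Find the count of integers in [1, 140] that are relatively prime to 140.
48

140 = 2^2 × 5 × 7
φ(n) = n × ∏(1 - 1/p) for each prime p dividing n
φ(140) = 140 × (1 - 1/2) × (1 - 1/5) × (1 - 1/7) = 48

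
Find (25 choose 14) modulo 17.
0

Using Lucas' theorem:
Write n=25 and k=14 in base 17:
n in base 17: [1, 8]
k in base 17: [0, 14]
C(25,14) mod 17 = ∏ C(n_i, k_i) mod 17
Digit binomials (mod 17): C(1,0) = 1; C(8,14) = 0 (k_i > n_i)
Product: 1 × 0 = 0 ≡ 0 (mod 17)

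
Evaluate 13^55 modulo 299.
208

Repeated squaring. Binary of 55 = 110111.
13^1 ≡ 13 (mod 299); 13^2 ≡ 169 (mod 299); 13^4 ≡ 156 (mod 299); 13^8 ≡ 117 (mod 299); 13^16 ≡ 234 (mod 299); 13^32 ≡ 39 (mod 299)
13^55 = 13^1 × 13^2 × 13^4 × 13^16 × 13^32 ≡ 208 (mod 299)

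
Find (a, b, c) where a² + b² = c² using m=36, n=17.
(1007, 1224, 1585)

Euclid's formula: a = m² - n², b = 2mn, c = m² + n²
m = 36, n = 17
a = 36² - 17² = 1296 - 289 = 1007
b = 2 × 36 × 17 = 1224
c = 36² + 17² = 1296 + 289 = 1585
Verification: 1007² + 1224² = 1014049 + 1498176 = 2512225 = 1585² ✓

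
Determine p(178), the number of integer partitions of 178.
571701605655

p(n) counts ways to write n as a sum of positive integers (order ignored).
Euler's pentagonal recurrence: p(k) = p(k-1) + p(k-2) - p(k-5) - p(k-7) + p(k-12) + p(k-15) - ... (offsets j(3j∓1)/2, signs ++--, p(0)=1, p(<0)=0).
DP table for k = 0..177: p(0)=1, p(1)=1, p(2)=2, p(3)=3, p(4)=5, p(5)=7, p(6)=11, p(7)=15, p(8)=22, p(9)=30, p(10)=42, p(11)=56, p(12)=77, p(13)=101, p(14)=135, p(15)=176, p(16)=231, p(17)=297, p(18)=385, p(19)=490, p(20)=627, p(21)=792, p(22)=1002, p(23)=1255, p(24)=1575, p(25)=1958, p(26)=2436, p(27)=3010, p(28)=3718, p(29)=4565, p(30)=5604, p(31)=6842, p(32)=8349, p(33)=10143, p(34)=12310, p(35)=14883, p(36)=17977, p(37)=21637, p(38)=26015, p(39)=31185, p(40)=37338, p(41)=44583, p(42)=53174, p(43)=63261, p(44)=75175, p(45)=89134, p(46)=105558, p(47)=124754, p(48)=147273, p(49)=173525, p(50)=204226, p(51)=239943, p(52)=281589, p(53)=329931, p(54)=386155, p(55)=451276, p(56)=526823, p(57)=614154, p(58)=715220, p(59)=831820, p(60)=966467, p(61)=1121505, p(62)=1300156, p(63)=1505499, p(64)=1741630, p(65)=2012558, p(66)=2323520, p(67)=2679689, p(68)=3087735, p(69)=3554345, p(70)=4087968, p(71)=4697205, p(72)=5392783, p(73)=6185689, p(74)=7089500, p(75)=8118264, p(76)=9289091, p(77)=10619863, p(78)=12132164, p(79)=13848650, p(80)=15796476, p(81)=18004327, p(82)=20506255, p(83)=23338469, p(84)=26543660, p(85)=30167357, p(86)=34262962, p(87)=38887673, p(88)=44108109, p(89)=49995925, p(90)=56634173, p(91)=64112359, p(92)=72533807, p(93)=82010177, p(94)=92669720, p(95)=104651419, p(96)=118114304, p(97)=133230930, p(98)=150198136, p(99)=169229875, p(100)=190569292, p(101)=214481126, p(102)=241265379, p(103)=271248950, p(104)=304801365, p(105)=342325709, p(106)=384276336, p(107)=431149389, p(108)=483502844, p(109)=541946240, p(110)=607163746, p(111)=679903203, p(112)=761002156, p(113)=851376628, p(114)=952050665, p(115)=1064144451, p(116)=1188908248, p(117)=1327710076, p(118)=1482074143, p(119)=1653668665, p(120)=1844349560, p(121)=2056148051, p(122)=2291320912, p(123)=2552338241, p(124)=2841940500, p(125)=3163127352, p(126)=3519222692, p(127)=3913864295, p(128)=4351078600, p(129)=4835271870, p(130)=5371315400, p(131)=5964539504, p(132)=6620830889, p(133)=7346629512, p(134)=8149040695, p(135)=9035836076, p(136)=10015581680, p(137)=11097645016, p(138)=12292341831, p(139)=13610949895, p(140)=15065878135, p(141)=16670689208, p(142)=18440293320, p(143)=20390982757, p(144)=22540654445, p(145)=24908858009, p(146)=27517052599, p(147)=30388671978, p(148)=33549419497, p(149)=37027355200, p(150)=40853235313, p(151)=45060624582, p(152)=49686288421, p(153)=54770336324, p(154)=60356673280, p(155)=66493182097, p(156)=73232243759, p(157)=80630964769, p(158)=88751778802, p(159)=97662728555, p(160)=107438159466, p(161)=118159068427, p(162)=129913904637, p(163)=142798995930, p(164)=156919475295, p(165)=172389800255, p(166)=189334822579, p(167)=207890420102, p(168)=228204732751, p(169)=250438925115, p(170)=274768617130, p(171)=301384802048, p(172)=330495499613, p(173)=362326859895, p(174)=397125074750, p(175)=435157697830, p(176)=476715857290, p(177)=522115831195.
Final step: p(178) = p(177) + p(176) - p(173) - p(171) + p(166) + p(163) - p(156) - p(152) + p(143) + p(138) - p(127) - p(121) + p(108) + p(101) - p(86) - p(78) + p(61) + p(52) - p(33) - p(23) + p(2)
= 522115831195 + 476715857290 - 362326859895 - 301384802048 + 189334822579 + 142798995930 - 73232243759 - 49686288421 + 20390982757 + 12292341831 - 3913864295 - 2056148051 + 483502844 + 214481126 - 34262962 - 12132164 + 1121505 + 281589 - 10143 - 1255 + 2
= 571701605655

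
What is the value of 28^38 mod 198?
136

Repeated squaring. Binary of 38 = 100110.
28^1 ≡ 28 (mod 198); 28^2 ≡ 190 (mod 198); 28^4 ≡ 64 (mod 198); 28^8 ≡ 136 (mod 198); 28^16 ≡ 82 (mod 198); 28^32 ≡ 190 (mod 198)
28^38 = 28^2 × 28^4 × 28^32 ≡ 136 (mod 198)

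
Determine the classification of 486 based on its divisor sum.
abundant

Proper divisors of 486: sum = 1 + 2 + 3 + 6 + 9 + 18 + 27 + 54 + 81 + 162 + 243 = 606
Since 606 > 486, 486 is abundant.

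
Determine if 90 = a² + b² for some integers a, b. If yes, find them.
3² + 9² (a=3, b=9)

Factorization: 90 = 2 × 3^2 × 5
By Fermat: n is sum of two squares iff every prime p ≡ 3 (mod 4) appears to even power.
All primes ≡ 3 (mod 4) appear to even power.
Search a = 0, 1, 2, … for 90 - a² a perfect square: first hit at a = 3: 90 - 9 = 81 = 9².
90 = 3² + 9² = 9 + 81 ✓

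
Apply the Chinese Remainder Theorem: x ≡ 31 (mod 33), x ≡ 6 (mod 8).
262

Using Chinese Remainder Theorem:
M = 33 × 8 = 264
M1 = 8, M2 = 33
y1 = 8^(-1) mod 33 = 29
y2 = 33^(-1) mod 8 = 1
x = (31×8×29 + 6×33×1) mod 264 = 262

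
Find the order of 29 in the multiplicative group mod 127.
126

127 is prime, so ord(29) divides φ(127) = 126.
Divisors of 126: 1, 2, 3, 6, 7, 9, 14, 18, 21, 42, 63, 126.
Repeated squaring: 29^1 ≡ 29, 29^2 ≡ 79, 29^4 ≡ 18, 29^8 ≡ 70, 29^16 ≡ 74, 29^32 ≡ 15, 29^64 ≡ 98 (mod 127).
Test 29^d mod 127 for each divisor d in increasing order:
29^1 ≡ 29
29^2 ≡ 79
29^3 = 29^2·29^1 ≡ 5
29^6 = 29^4·29^2 ≡ 25
29^7 = 29^4·29^2·29^1 ≡ 90
29^9 = 29^8·29^1 ≡ 125
29^14 = 29^8·29^4·29^2 ≡ 99
29^18 = 29^16·29^2 ≡ 4
29^21 = 29^16·29^4·29^1 ≡ 20
29^42 = 29^32·29^8·29^2 ≡ 19
29^63 = 29^32·29^16·29^8·29^4·29^2·29^1 ≡ 126
29^126 = 29^64·29^32·29^16·29^8·29^4·29^2 ≡ 1  ← first divisor giving 1
The order is 126.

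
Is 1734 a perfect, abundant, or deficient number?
abundant

Proper divisors of 1734: sum = 1 + 2 + 3 + 6 + 17 + 34 + 51 + 102 + 289 + 578 + 867 = 1950
Since 1950 > 1734, 1734 is abundant.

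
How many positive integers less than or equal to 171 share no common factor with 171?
108

171 = 3^2 × 19
φ(n) = n × ∏(1 - 1/p) for each prime p dividing n
φ(171) = 171 × (1 - 1/3) × (1 - 1/19) = 108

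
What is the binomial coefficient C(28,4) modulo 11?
4

Using Lucas' theorem:
Write n=28 and k=4 in base 11:
n in base 11: [2, 6]
k in base 11: [0, 4]
C(28,4) mod 11 = ∏ C(n_i, k_i) mod 11
Digit binomials (mod 11): C(2,0) = 1; C(6,4) = 15 ≡ 4
Product: 1 × 4 = 4 ≡ 4 (mod 11)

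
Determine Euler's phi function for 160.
64

160 = 2^5 × 5
φ(n) = n × ∏(1 - 1/p) for each prime p dividing n
φ(160) = 160 × (1 - 1/2) × (1 - 1/5) = 64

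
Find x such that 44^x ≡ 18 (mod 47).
42

Baby-step giant-step with step n = ⌈√47⌉ = 7.
Baby steps 44^j mod 47 (j:value) for j=0..6: 0:1, 1:44, 2:9, 3:20, 4:34, 5:39, 6:24.
Giant-step multiplier: 44^(-7) ≡ 44^(46-7) = 44^39 ≡ 15 (mod 47).
Giant steps γ_i = 18·15^i mod 47: γ_0=18, γ_1=35, γ_2=8, γ_3=26, γ_4=14, γ_5=22, γ_6=1 (in table at j=0).
x = i·n + j = 6·7 + 0 = 42.
Check: 44^42 ≡ 18 (mod 47).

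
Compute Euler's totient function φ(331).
330

331 = 331
φ(n) = n × ∏(1 - 1/p) for each prime p dividing n
φ(331) = 331 × (1 - 1/331) = 330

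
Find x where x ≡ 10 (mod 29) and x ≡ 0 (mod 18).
126

Using Chinese Remainder Theorem:
M = 29 × 18 = 522
M1 = 18, M2 = 29
y1 = 18^(-1) mod 29 = 21
y2 = 29^(-1) mod 18 = 5
x = (10×18×21 + 0×29×5) mod 522 = 126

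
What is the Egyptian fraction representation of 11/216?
1/20 + 1/1080

Greedy algorithm:
11/216: ceiling(216/11) = 20, use 1/20
1/1080: ceiling(1080/1) = 1080, use 1/1080
Result: 11/216 = 1/20 + 1/1080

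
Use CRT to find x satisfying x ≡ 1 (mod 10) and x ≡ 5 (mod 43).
91

Using Chinese Remainder Theorem:
M = 10 × 43 = 430
M1 = 43, M2 = 10
y1 = 43^(-1) mod 10 = 7
y2 = 10^(-1) mod 43 = 13
x = (1×43×7 + 5×10×13) mod 430 = 91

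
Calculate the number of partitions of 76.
9289091

p(n) counts ways to write n as a sum of positive integers (order ignored).
Euler's pentagonal recurrence: p(k) = p(k-1) + p(k-2) - p(k-5) - p(k-7) + p(k-12) + p(k-15) - ... (offsets j(3j∓1)/2, signs ++--, p(0)=1, p(<0)=0).
DP table for k = 0..75: p(0)=1, p(1)=1, p(2)=2, p(3)=3, p(4)=5, p(5)=7, p(6)=11, p(7)=15, p(8)=22, p(9)=30, p(10)=42, p(11)=56, p(12)=77, p(13)=101, p(14)=135, p(15)=176, p(16)=231, p(17)=297, p(18)=385, p(19)=490, p(20)=627, p(21)=792, p(22)=1002, p(23)=1255, p(24)=1575, p(25)=1958, p(26)=2436, p(27)=3010, p(28)=3718, p(29)=4565, p(30)=5604, p(31)=6842, p(32)=8349, p(33)=10143, p(34)=12310, p(35)=14883, p(36)=17977, p(37)=21637, p(38)=26015, p(39)=31185, p(40)=37338, p(41)=44583, p(42)=53174, p(43)=63261, p(44)=75175, p(45)=89134, p(46)=105558, p(47)=124754, p(48)=147273, p(49)=173525, p(50)=204226, p(51)=239943, p(52)=281589, p(53)=329931, p(54)=386155, p(55)=451276, p(56)=526823, p(57)=614154, p(58)=715220, p(59)=831820, p(60)=966467, p(61)=1121505, p(62)=1300156, p(63)=1505499, p(64)=1741630, p(65)=2012558, p(66)=2323520, p(67)=2679689, p(68)=3087735, p(69)=3554345, p(70)=4087968, p(71)=4697205, p(72)=5392783, p(73)=6185689, p(74)=7089500, p(75)=8118264.
Final step: p(76) = p(75) + p(74) - p(71) - p(69) + p(64) + p(61) - p(54) - p(50) + p(41) + p(36) - p(25) - p(19) + p(6)
= 8118264 + 7089500 - 4697205 - 3554345 + 1741630 + 1121505 - 386155 - 204226 + 44583 + 17977 - 1958 - 490 + 11
= 9289091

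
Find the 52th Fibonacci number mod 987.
843

Matrix identity: Q^n = [[F_(n+1), F_n], [F_n, F_(n-1)]] with Q = [[1,1],[1,0]].
n = 52 = 110100₂. Square-and-multiply, entries mod 987:
Q^1 = [[1,1],[1,0]]
Q^3 = (Q^1)²·Q = [[3,2],[2,1]]
Q^6 = (Q^3)² = [[13,8],[8,5]]
Q^13 = (Q^6)²·Q = [[377,233],[233,144]]
Q^26 = (Q^13)² = [[5,979],[979,13]]
Q^52 = (Q^26)² = [[89,843],[843,233]]
F_52 mod 987 = Q^52[0][1] = 843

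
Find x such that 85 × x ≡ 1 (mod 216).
61

gcd(85, 216) = 1, so the inverse exists.
Extended Euclidean algorithm on (216, 85):
216 = 2 × 85 + 46  ⟹  46 = (1)·216 + (-2)·85
85 = 1 × 46 + 39  ⟹  39 = (-1)·216 + (3)·85
46 = 1 × 39 + 7  ⟹  7 = (2)·216 + (-5)·85
39 = 5 × 7 + 4  ⟹  4 = (-11)·216 + (28)·85
7 = 1 × 4 + 3  ⟹  3 = (13)·216 + (-33)·85
4 = 1 × 3 + 1  ⟹  1 = (-24)·216 + (61)·85
So (61)·85 ≡ 1 (mod 216), i.e. 85^(-1) ≡ 61 (mod 216).
Check: 85 × 61 = 5185 ≡ 1 (mod 216)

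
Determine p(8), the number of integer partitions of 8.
22

p(n) counts ways to write n as a sum of positive integers (order ignored).
Examples: 8; 7 + 1; 6 + 2; 6 + 1 + 1; 5 + 3; ... (22 total)
p(8) = 22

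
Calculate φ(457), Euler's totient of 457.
456

457 = 457
φ(n) = n × ∏(1 - 1/p) for each prime p dividing n
φ(457) = 457 × (1 - 1/457) = 456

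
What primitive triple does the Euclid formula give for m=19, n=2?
(357, 76, 365)

Euclid's formula: a = m² - n², b = 2mn, c = m² + n²
m = 19, n = 2
a = 19² - 2² = 361 - 4 = 357
b = 2 × 19 × 2 = 76
c = 19² + 2² = 361 + 4 = 365
Verification: 357² + 76² = 127449 + 5776 = 133225 = 365² ✓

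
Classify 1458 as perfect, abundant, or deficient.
abundant

Proper divisors of 1458: sum = 1 + 2 + 3 + 6 + 9 + 18 + 27 + 54 + 81 + 162 + 243 + 486 + 729 = 1821
Since 1821 > 1458, 1458 is abundant.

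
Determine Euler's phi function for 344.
168

344 = 2^3 × 43
φ(n) = n × ∏(1 - 1/p) for each prime p dividing n
φ(344) = 344 × (1 - 1/2) × (1 - 1/43) = 168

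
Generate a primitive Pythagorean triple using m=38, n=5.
(1419, 380, 1469)

Euclid's formula: a = m² - n², b = 2mn, c = m² + n²
m = 38, n = 5
a = 38² - 5² = 1444 - 25 = 1419
b = 2 × 38 × 5 = 380
c = 38² + 5² = 1444 + 25 = 1469
Verification: 1419² + 380² = 2013561 + 144400 = 2157961 = 1469² ✓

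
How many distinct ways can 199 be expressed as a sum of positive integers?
3646072432125

p(n) counts ways to write n as a sum of positive integers (order ignored).
Euler's pentagonal recurrence: p(k) = p(k-1) + p(k-2) - p(k-5) - p(k-7) + p(k-12) + p(k-15) - ... (offsets j(3j∓1)/2, signs ++--, p(0)=1, p(<0)=0).
DP table for k = 0..198: p(0)=1, p(1)=1, p(2)=2, p(3)=3, p(4)=5, p(5)=7, p(6)=11, p(7)=15, p(8)=22, p(9)=30, p(10)=42, p(11)=56, p(12)=77, p(13)=101, p(14)=135, p(15)=176, p(16)=231, p(17)=297, p(18)=385, p(19)=490, p(20)=627, p(21)=792, p(22)=1002, p(23)=1255, p(24)=1575, p(25)=1958, p(26)=2436, p(27)=3010, p(28)=3718, p(29)=4565, p(30)=5604, p(31)=6842, p(32)=8349, p(33)=10143, p(34)=12310, p(35)=14883, p(36)=17977, p(37)=21637, p(38)=26015, p(39)=31185, p(40)=37338, p(41)=44583, p(42)=53174, p(43)=63261, p(44)=75175, p(45)=89134, p(46)=105558, p(47)=124754, p(48)=147273, p(49)=173525, p(50)=204226, p(51)=239943, p(52)=281589, p(53)=329931, p(54)=386155, p(55)=451276, p(56)=526823, p(57)=614154, p(58)=715220, p(59)=831820, p(60)=966467, p(61)=1121505, p(62)=1300156, p(63)=1505499, p(64)=1741630, p(65)=2012558, p(66)=2323520, p(67)=2679689, p(68)=3087735, p(69)=3554345, p(70)=4087968, p(71)=4697205, p(72)=5392783, p(73)=6185689, p(74)=7089500, p(75)=8118264, p(76)=9289091, p(77)=10619863, p(78)=12132164, p(79)=13848650, p(80)=15796476, p(81)=18004327, p(82)=20506255, p(83)=23338469, p(84)=26543660, p(85)=30167357, p(86)=34262962, p(87)=38887673, p(88)=44108109, p(89)=49995925, p(90)=56634173, p(91)=64112359, p(92)=72533807, p(93)=82010177, p(94)=92669720, p(95)=104651419, p(96)=118114304, p(97)=133230930, p(98)=150198136, p(99)=169229875, p(100)=190569292, p(101)=214481126, p(102)=241265379, p(103)=271248950, p(104)=304801365, p(105)=342325709, p(106)=384276336, p(107)=431149389, p(108)=483502844, p(109)=541946240, p(110)=607163746, p(111)=679903203, p(112)=761002156, p(113)=851376628, p(114)=952050665, p(115)=1064144451, p(116)=1188908248, p(117)=1327710076, p(118)=1482074143, p(119)=1653668665, p(120)=1844349560, p(121)=2056148051, p(122)=2291320912, p(123)=2552338241, p(124)=2841940500, p(125)=3163127352, p(126)=3519222692, p(127)=3913864295, p(128)=4351078600, p(129)=4835271870, p(130)=5371315400, p(131)=5964539504, p(132)=6620830889, p(133)=7346629512, p(134)=8149040695, p(135)=9035836076, p(136)=10015581680, p(137)=11097645016, p(138)=12292341831, p(139)=13610949895, p(140)=15065878135, p(141)=16670689208, p(142)=18440293320, p(143)=20390982757, p(144)=22540654445, p(145)=24908858009, p(146)=27517052599, p(147)=30388671978, p(148)=33549419497, p(149)=37027355200, p(150)=40853235313, p(151)=45060624582, p(152)=49686288421, p(153)=54770336324, p(154)=60356673280, p(155)=66493182097, p(156)=73232243759, p(157)=80630964769, p(158)=88751778802, p(159)=97662728555, p(160)=107438159466, p(161)=118159068427, p(162)=129913904637, p(163)=142798995930, p(164)=156919475295, p(165)=172389800255, p(166)=189334822579, p(167)=207890420102, p(168)=228204732751, p(169)=250438925115, p(170)=274768617130, p(171)=301384802048, p(172)=330495499613, p(173)=362326859895, p(174)=397125074750, p(175)=435157697830, p(176)=476715857290, p(177)=522115831195, p(178)=571701605655, p(179)=625846753120, p(180)=684957390936, p(181)=749474411781, p(182)=819876908323, p(183)=896684817527, p(184)=980462880430, p(185)=1071823774337, p(186)=1171432692373, p(187)=1280011042268, p(188)=1398341745571, p(189)=1527273599625, p(190)=1667727404093, p(191)=1820701100652, p(192)=1987276856363, p(193)=2168627105469, p(194)=2366022741845, p(195)=2580840212973, p(196)=2814570987591, p(197)=3068829878530, p(198)=3345365983698.
Final step: p(199) = p(198) + p(197) - p(194) - p(192) + p(187) + p(184) - p(177) - p(173) + p(164) + p(159) - p(148) - p(142) + p(129) + p(122) - p(107) - p(99) + p(82) + p(73) - p(54) - p(44) + p(23) + p(12)
= 3345365983698 + 3068829878530 - 2366022741845 - 1987276856363 + 1280011042268 + 980462880430 - 522115831195 - 362326859895 + 156919475295 + 97662728555 - 33549419497 - 18440293320 + 4835271870 + 2291320912 - 431149389 - 169229875 + 20506255 + 6185689 - 386155 - 75175 + 1255 + 77
= 3646072432125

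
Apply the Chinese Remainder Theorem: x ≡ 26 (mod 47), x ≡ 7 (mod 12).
355

Using Chinese Remainder Theorem:
M = 47 × 12 = 564
M1 = 12, M2 = 47
y1 = 12^(-1) mod 47 = 4
y2 = 47^(-1) mod 12 = 11
x = (26×12×4 + 7×47×11) mod 564 = 355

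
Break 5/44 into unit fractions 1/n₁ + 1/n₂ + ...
1/9 + 1/396

Greedy algorithm:
5/44: ceiling(44/5) = 9, use 1/9
1/396: ceiling(396/1) = 396, use 1/396
Result: 5/44 = 1/9 + 1/396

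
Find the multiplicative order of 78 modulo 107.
106

107 is prime, so ord(78) divides φ(107) = 106.
Divisors of 106: 1, 2, 53, 106.
Repeated squaring: 78^1 ≡ 78, 78^2 ≡ 92, 78^4 ≡ 11, 78^8 ≡ 14, 78^16 ≡ 89, 78^32 ≡ 3, 78^64 ≡ 9 (mod 107).
Test 78^d mod 107 for each divisor d in increasing order:
78^1 ≡ 78
78^2 ≡ 92
78^53 = 78^32·78^16·78^4·78^1 ≡ 106
78^106 = 78^64·78^32·78^8·78^2 ≡ 1  ← first divisor giving 1
The order is 106.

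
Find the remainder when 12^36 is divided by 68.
64

Repeated squaring. Binary of 36 = 100100.
12^1 ≡ 12 (mod 68); 12^2 ≡ 8 (mod 68); 12^4 ≡ 64 (mod 68); 12^8 ≡ 16 (mod 68); 12^16 ≡ 52 (mod 68); 12^32 ≡ 52 (mod 68)
12^36 = 12^4 × 12^32 ≡ 64 (mod 68)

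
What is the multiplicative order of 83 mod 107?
53

107 is prime, so ord(83) divides φ(107) = 106.
Divisors of 106: 1, 2, 53, 106.
Repeated squaring: 83^1 ≡ 83, 83^2 ≡ 41, 83^4 ≡ 76, 83^8 ≡ 105, 83^16 ≡ 4, 83^32 ≡ 16, 83^64 ≡ 42 (mod 107).
Test 83^d mod 107 for each divisor d in increasing order:
83^1 ≡ 83
83^2 ≡ 41
83^53 = 83^32·83^16·83^4·83^1 ≡ 1  ← first divisor giving 1
The order is 53.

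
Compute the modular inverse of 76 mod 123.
34

gcd(76, 123) = 1, so the inverse exists.
Extended Euclidean algorithm on (123, 76):
123 = 1 × 76 + 47  ⟹  47 = (1)·123 + (-1)·76
76 = 1 × 47 + 29  ⟹  29 = (-1)·123 + (2)·76
47 = 1 × 29 + 18  ⟹  18 = (2)·123 + (-3)·76
29 = 1 × 18 + 11  ⟹  11 = (-3)·123 + (5)·76
18 = 1 × 11 + 7  ⟹  7 = (5)·123 + (-8)·76
11 = 1 × 7 + 4  ⟹  4 = (-8)·123 + (13)·76
7 = 1 × 4 + 3  ⟹  3 = (13)·123 + (-21)·76
4 = 1 × 3 + 1  ⟹  1 = (-21)·123 + (34)·76
So (34)·76 ≡ 1 (mod 123), i.e. 76^(-1) ≡ 34 (mod 123).
Check: 76 × 34 = 2584 ≡ 1 (mod 123)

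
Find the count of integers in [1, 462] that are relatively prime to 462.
120

462 = 2 × 3 × 7 × 11
φ(n) = n × ∏(1 - 1/p) for each prime p dividing n
φ(462) = 462 × (1 - 1/2) × (1 - 1/3) × (1 - 1/7) × (1 - 1/11) = 120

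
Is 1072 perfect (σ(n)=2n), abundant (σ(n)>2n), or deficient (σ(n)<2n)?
deficient

Proper divisors of 1072: sum = 1 + 2 + 4 + 8 + 16 + 67 + 134 + 268 + 536 = 1036
Since 1036 < 1072, 1072 is deficient.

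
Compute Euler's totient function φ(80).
32

80 = 2^4 × 5
φ(n) = n × ∏(1 - 1/p) for each prime p dividing n
φ(80) = 80 × (1 - 1/2) × (1 - 1/5) = 32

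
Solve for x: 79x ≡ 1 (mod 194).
167

gcd(79, 194) = 1, so the inverse exists.
Extended Euclidean algorithm on (194, 79):
194 = 2 × 79 + 36  ⟹  36 = (1)·194 + (-2)·79
79 = 2 × 36 + 7  ⟹  7 = (-2)·194 + (5)·79
36 = 5 × 7 + 1  ⟹  1 = (11)·194 + (-27)·79
So (-27)·79 ≡ 1 (mod 194), i.e. 79^(-1) ≡ -27 ≡ 167 (mod 194).
Check: 79 × 167 = 13193 ≡ 1 (mod 194)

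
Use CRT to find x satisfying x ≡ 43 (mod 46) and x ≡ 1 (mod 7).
43

Using Chinese Remainder Theorem:
M = 46 × 7 = 322
M1 = 7, M2 = 46
y1 = 7^(-1) mod 46 = 33
y2 = 46^(-1) mod 7 = 2
x = (43×7×33 + 1×46×2) mod 322 = 43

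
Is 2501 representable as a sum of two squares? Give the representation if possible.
1² + 50² (a=1, b=50)

Factorization: 2501 = 41 × 61
By Fermat: n is sum of two squares iff every prime p ≡ 3 (mod 4) appears to even power.
All primes ≡ 3 (mod 4) appear to even power.
Search a = 0, 1, 2, … for 2501 - a² a perfect square: first hit at a = 1: 2501 - 1 = 2500 = 50².
2501 = 1² + 50² = 1 + 2500 ✓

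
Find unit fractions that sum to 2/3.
1/2 + 1/6

Greedy algorithm:
2/3: ceiling(3/2) = 2, use 1/2
1/6: ceiling(6/1) = 6, use 1/6
Result: 2/3 = 1/2 + 1/6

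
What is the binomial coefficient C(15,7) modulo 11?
0

Using Lucas' theorem:
Write n=15 and k=7 in base 11:
n in base 11: [1, 4]
k in base 11: [0, 7]
C(15,7) mod 11 = ∏ C(n_i, k_i) mod 11
Digit binomials (mod 11): C(1,0) = 1; C(4,7) = 0 (k_i > n_i)
Product: 1 × 0 = 0 ≡ 0 (mod 11)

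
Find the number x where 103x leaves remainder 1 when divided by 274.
141

gcd(103, 274) = 1, so the inverse exists.
Extended Euclidean algorithm on (274, 103):
274 = 2 × 103 + 68  ⟹  68 = (1)·274 + (-2)·103
103 = 1 × 68 + 35  ⟹  35 = (-1)·274 + (3)·103
68 = 1 × 35 + 33  ⟹  33 = (2)·274 + (-5)·103
35 = 1 × 33 + 2  ⟹  2 = (-3)·274 + (8)·103
33 = 16 × 2 + 1  ⟹  1 = (50)·274 + (-133)·103
So (-133)·103 ≡ 1 (mod 274), i.e. 103^(-1) ≡ -133 ≡ 141 (mod 274).
Check: 103 × 141 = 14523 ≡ 1 (mod 274)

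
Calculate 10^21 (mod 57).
31

Repeated squaring. Binary of 21 = 10101.
10^1 ≡ 10 (mod 57); 10^2 ≡ 43 (mod 57); 10^4 ≡ 25 (mod 57); 10^8 ≡ 55 (mod 57); 10^16 ≡ 4 (mod 57)
10^21 = 10^1 × 10^4 × 10^16 ≡ 31 (mod 57)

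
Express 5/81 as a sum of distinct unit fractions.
1/17 + 1/345 + 1/158355

Greedy algorithm:
5/81: ceiling(81/5) = 17, use 1/17
4/1377: ceiling(1377/4) = 345, use 1/345
1/158355: ceiling(158355/1) = 158355, use 1/158355
Result: 5/81 = 1/17 + 1/345 + 1/158355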